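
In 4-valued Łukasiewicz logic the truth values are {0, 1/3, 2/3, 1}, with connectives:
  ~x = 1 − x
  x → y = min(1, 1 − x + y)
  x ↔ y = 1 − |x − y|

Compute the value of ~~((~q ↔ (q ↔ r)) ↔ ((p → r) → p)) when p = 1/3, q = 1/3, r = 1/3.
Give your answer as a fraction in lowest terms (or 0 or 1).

~q = ~1/3 = 2/3
q ↔ r = 1/3 ↔ 1/3 = 1
~q ↔ (q ↔ r) = 2/3 ↔ 1 = 2/3
p → r = 1/3 → 1/3 = 1
(p → r) → p = 1 → 1/3 = 1/3
(~q ↔ (q ↔ r)) ↔ ((p → r) → p) = 2/3 ↔ 1/3 = 2/3
~((~q ↔ (q ↔ r)) ↔ ((p → r) → p)) = ~2/3 = 1/3
~~((~q ↔ (q ↔ r)) ↔ ((p → r) → p)) = ~1/3 = 2/3

2/3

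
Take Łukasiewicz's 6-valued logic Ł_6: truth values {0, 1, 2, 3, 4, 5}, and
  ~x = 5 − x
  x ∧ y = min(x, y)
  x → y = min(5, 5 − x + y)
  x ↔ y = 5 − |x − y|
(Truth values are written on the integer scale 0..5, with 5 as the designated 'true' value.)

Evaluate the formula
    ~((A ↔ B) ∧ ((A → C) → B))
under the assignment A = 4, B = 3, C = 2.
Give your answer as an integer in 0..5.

A ↔ B = 4 ↔ 3 = 4
A → C = 4 → 2 = 3
(A → C) → B = 3 → 3 = 5
(A ↔ B) ∧ ((A → C) → B) = 4 ∧ 5 = 4
~((A ↔ B) ∧ ((A → C) → B)) = ~4 = 1

1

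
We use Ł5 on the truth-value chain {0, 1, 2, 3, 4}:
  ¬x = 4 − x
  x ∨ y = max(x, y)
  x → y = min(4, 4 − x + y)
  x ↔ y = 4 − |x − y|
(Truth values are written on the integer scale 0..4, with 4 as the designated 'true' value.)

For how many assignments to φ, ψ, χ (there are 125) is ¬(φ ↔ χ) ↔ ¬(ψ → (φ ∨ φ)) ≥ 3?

73

value 4: 29 assignments (counts)
value 3: 44 assignments (counts)
value 2: 29 assignments
value 1: 16 assignments
value 0: 7 assignments
So 73 of the 125 assignments meet the threshold.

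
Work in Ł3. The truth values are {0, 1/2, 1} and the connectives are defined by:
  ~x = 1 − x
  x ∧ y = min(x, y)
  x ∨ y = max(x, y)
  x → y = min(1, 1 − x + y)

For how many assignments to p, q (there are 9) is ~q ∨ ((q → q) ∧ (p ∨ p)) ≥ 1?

p = 0, q = 0 ↦ 1  ≥
p = 0, q = 1/2 ↦ 1/2  <
p = 0, q = 1 ↦ 0  <
p = 1/2, q = 0 ↦ 1  ≥
p = 1/2, q = 1/2 ↦ 1/2  <
p = 1/2, q = 1 ↦ 1/2  <
p = 1, q = 0 ↦ 1  ≥
p = 1, q = 1/2 ↦ 1  ≥
p = 1, q = 1 ↦ 1  ≥
So 5 of the 9 assignments meet the threshold.

5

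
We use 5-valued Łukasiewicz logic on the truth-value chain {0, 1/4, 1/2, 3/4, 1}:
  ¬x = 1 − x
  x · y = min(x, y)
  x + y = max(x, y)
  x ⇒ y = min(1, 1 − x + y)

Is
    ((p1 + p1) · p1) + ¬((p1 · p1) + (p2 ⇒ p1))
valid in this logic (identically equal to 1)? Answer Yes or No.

Counterexample: take p1 = 0, p2 = 0.
p1 + p1 = 0 + 0 = 0
(p1 + p1) · p1 = 0 · 0 = 0
p1 · p1 = 0 · 0 = 0
p2 ⇒ p1 = 0 ⇒ 0 = 1
(p1 · p1) + (p2 ⇒ p1) = 0 + 1 = 1
¬((p1 · p1) + (p2 ⇒ p1)) = ¬1 = 0
((p1 + p1) · p1) + ¬((p1 · p1) + (p2 ⇒ p1)) = 0 + 0 = 0
This gives 0 ≠ 1.

No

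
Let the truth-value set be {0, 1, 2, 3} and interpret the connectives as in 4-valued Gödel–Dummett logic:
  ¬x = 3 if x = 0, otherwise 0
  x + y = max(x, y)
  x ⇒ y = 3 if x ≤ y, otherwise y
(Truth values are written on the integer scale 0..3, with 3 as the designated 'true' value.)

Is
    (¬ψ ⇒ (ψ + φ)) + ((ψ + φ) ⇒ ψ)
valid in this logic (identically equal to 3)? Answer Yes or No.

No

Counterexample: take φ = 1, ψ = 0.
¬ψ = ¬0 = 3
ψ + φ = 0 + 1 = 1
¬ψ ⇒ (ψ + φ) = 3 ⇒ 1 = 1
ψ + φ = 0 + 1 = 1
(ψ + φ) ⇒ ψ = 1 ⇒ 0 = 0
(¬ψ ⇒ (ψ + φ)) + ((ψ + φ) ⇒ ψ) = 1 + 0 = 1
This gives 1 ≠ 3.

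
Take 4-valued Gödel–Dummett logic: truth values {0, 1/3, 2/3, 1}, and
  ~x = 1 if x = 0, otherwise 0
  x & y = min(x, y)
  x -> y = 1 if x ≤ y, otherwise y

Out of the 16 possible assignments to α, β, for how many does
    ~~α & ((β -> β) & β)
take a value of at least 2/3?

6

α = 0, β = 0 ↦ 0  <
α = 0, β = 1/3 ↦ 0  <
α = 0, β = 2/3 ↦ 0  <
α = 0, β = 1 ↦ 0  <
α = 1/3, β = 0 ↦ 0  <
α = 1/3, β = 1/3 ↦ 1/3  <
α = 1/3, β = 2/3 ↦ 2/3  ≥
α = 1/3, β = 1 ↦ 1  ≥
α = 2/3, β = 0 ↦ 0  <
α = 2/3, β = 1/3 ↦ 1/3  <
α = 2/3, β = 2/3 ↦ 2/3  ≥
α = 2/3, β = 1 ↦ 1  ≥
α = 1, β = 0 ↦ 0  <
α = 1, β = 1/3 ↦ 1/3  <
α = 1, β = 2/3 ↦ 2/3  ≥
α = 1, β = 1 ↦ 1  ≥
So 6 of the 16 assignments meet the threshold.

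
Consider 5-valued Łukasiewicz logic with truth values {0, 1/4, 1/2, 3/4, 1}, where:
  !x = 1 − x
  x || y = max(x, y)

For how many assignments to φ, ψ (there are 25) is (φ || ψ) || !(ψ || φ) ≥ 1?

10

value 1: 10 assignments (counts)
value 3/4: 10 assignments
value 1/2: 5 assignments
So 10 of the 25 assignments meet the threshold.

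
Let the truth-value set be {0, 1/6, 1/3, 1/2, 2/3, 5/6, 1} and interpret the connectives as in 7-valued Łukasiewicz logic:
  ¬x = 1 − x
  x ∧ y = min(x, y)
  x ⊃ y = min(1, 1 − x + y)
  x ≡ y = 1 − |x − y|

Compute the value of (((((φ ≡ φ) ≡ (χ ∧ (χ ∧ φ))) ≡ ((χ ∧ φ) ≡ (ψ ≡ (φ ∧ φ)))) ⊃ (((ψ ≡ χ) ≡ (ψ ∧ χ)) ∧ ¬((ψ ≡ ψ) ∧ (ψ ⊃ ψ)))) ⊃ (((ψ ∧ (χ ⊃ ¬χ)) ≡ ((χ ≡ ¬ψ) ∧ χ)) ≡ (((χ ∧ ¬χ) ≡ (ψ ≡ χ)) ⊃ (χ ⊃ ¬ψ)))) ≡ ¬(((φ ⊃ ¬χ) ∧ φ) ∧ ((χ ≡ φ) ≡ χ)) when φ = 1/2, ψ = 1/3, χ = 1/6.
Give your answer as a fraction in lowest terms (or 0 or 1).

1/2

φ ≡ φ = 1/2 ≡ 1/2 = 1
χ ∧ φ = 1/6 ∧ 1/2 = 1/6
χ ∧ (χ ∧ φ) = 1/6 ∧ 1/6 = 1/6
(φ ≡ φ) ≡ (χ ∧ (χ ∧ φ)) = 1 ≡ 1/6 = 1/6
χ ∧ φ = 1/6 ∧ 1/2 = 1/6
φ ∧ φ = 1/2 ∧ 1/2 = 1/2
ψ ≡ (φ ∧ φ) = 1/3 ≡ 1/2 = 5/6
(χ ∧ φ) ≡ (ψ ≡ (φ ∧ φ)) = 1/6 ≡ 5/6 = 1/3
((φ ≡ φ) ≡ (χ ∧ (χ ∧ φ))) ≡ ((χ ∧ φ) ≡ (ψ ≡ (φ ∧ φ))) = 1/6 ≡ 1/3 = 5/6
ψ ≡ χ = 1/3 ≡ 1/6 = 5/6
ψ ∧ χ = 1/3 ∧ 1/6 = 1/6
(ψ ≡ χ) ≡ (ψ ∧ χ) = 5/6 ≡ 1/6 = 1/3
ψ ≡ ψ = 1/3 ≡ 1/3 = 1
ψ ⊃ ψ = 1/3 ⊃ 1/3 = 1
(ψ ≡ ψ) ∧ (ψ ⊃ ψ) = 1 ∧ 1 = 1
¬((ψ ≡ ψ) ∧ (ψ ⊃ ψ)) = ¬1 = 0
((ψ ≡ χ) ≡ (ψ ∧ χ)) ∧ ¬((ψ ≡ ψ) ∧ (ψ ⊃ ψ)) = 1/3 ∧ 0 = 0
(((φ ≡ φ) ≡ (χ ∧ (χ ∧ φ))) ≡ ((χ ∧ φ) ≡ (ψ ≡ (φ ∧ φ)))) ⊃ (((ψ ≡ χ) ≡ (ψ ∧ χ)) ∧ ¬((ψ ≡ ψ) ∧ (ψ ⊃ ψ))) = 5/6 ⊃ 0 = 1/6
¬χ = ¬1/6 = 5/6
χ ⊃ ¬χ = 1/6 ⊃ 5/6 = 1
ψ ∧ (χ ⊃ ¬χ) = 1/3 ∧ 1 = 1/3
¬ψ = ¬1/3 = 2/3
χ ≡ ¬ψ = 1/6 ≡ 2/3 = 1/2
(χ ≡ ¬ψ) ∧ χ = 1/2 ∧ 1/6 = 1/6
(ψ ∧ (χ ⊃ ¬χ)) ≡ ((χ ≡ ¬ψ) ∧ χ) = 1/3 ≡ 1/6 = 5/6
¬χ = ¬1/6 = 5/6
χ ∧ ¬χ = 1/6 ∧ 5/6 = 1/6
ψ ≡ χ = 1/3 ≡ 1/6 = 5/6
(χ ∧ ¬χ) ≡ (ψ ≡ χ) = 1/6 ≡ 5/6 = 1/3
¬ψ = ¬1/3 = 2/3
χ ⊃ ¬ψ = 1/6 ⊃ 2/3 = 1
((χ ∧ ¬χ) ≡ (ψ ≡ χ)) ⊃ (χ ⊃ ¬ψ) = 1/3 ⊃ 1 = 1
((ψ ∧ (χ ⊃ ¬χ)) ≡ ((χ ≡ ¬ψ) ∧ χ)) ≡ (((χ ∧ ¬χ) ≡ (ψ ≡ χ)) ⊃ (χ ⊃ ¬ψ)) = 5/6 ≡ 1 = 5/6
((((φ ≡ φ) ≡ (χ ∧ (χ ∧ φ))) ≡ ((χ ∧ φ) ≡ (ψ ≡ (φ ∧ φ)))) ⊃ (((ψ ≡ χ) ≡ (ψ ∧ χ)) ∧ ¬((ψ ≡ ψ) ∧ (ψ ⊃ ψ)))) ⊃ (((ψ ∧ (χ ⊃ ¬χ)) ≡ ((χ ≡ ¬ψ) ∧ χ)) ≡ (((χ ∧ ¬χ) ≡ (ψ ≡ χ)) ⊃ (χ ⊃ ¬ψ))) = 1/6 ⊃ 5/6 = 1
¬χ = ¬1/6 = 5/6
φ ⊃ ¬χ = 1/2 ⊃ 5/6 = 1
(φ ⊃ ¬χ) ∧ φ = 1 ∧ 1/2 = 1/2
χ ≡ φ = 1/6 ≡ 1/2 = 2/3
(χ ≡ φ) ≡ χ = 2/3 ≡ 1/6 = 1/2
((φ ⊃ ¬χ) ∧ φ) ∧ ((χ ≡ φ) ≡ χ) = 1/2 ∧ 1/2 = 1/2
¬(((φ ⊃ ¬χ) ∧ φ) ∧ ((χ ≡ φ) ≡ χ)) = ¬1/2 = 1/2
(((((φ ≡ φ) ≡ (χ ∧ (χ ∧ φ))) ≡ ((χ ∧ φ) ≡ (ψ ≡ (φ ∧ φ)))) ⊃ (((ψ ≡ χ) ≡ (ψ ∧ χ)) ∧ ¬((ψ ≡ ψ) ∧ (ψ ⊃ ψ)))) ⊃ (((ψ ∧ (χ ⊃ ¬χ)) ≡ ((χ ≡ ¬ψ) ∧ χ)) ≡ (((χ ∧ ¬χ) ≡ (ψ ≡ χ)) ⊃ (χ ⊃ ¬ψ)))) ≡ ¬(((φ ⊃ ¬χ) ∧ φ) ∧ ((χ ≡ φ) ≡ χ)) = 1 ≡ 1/2 = 1/2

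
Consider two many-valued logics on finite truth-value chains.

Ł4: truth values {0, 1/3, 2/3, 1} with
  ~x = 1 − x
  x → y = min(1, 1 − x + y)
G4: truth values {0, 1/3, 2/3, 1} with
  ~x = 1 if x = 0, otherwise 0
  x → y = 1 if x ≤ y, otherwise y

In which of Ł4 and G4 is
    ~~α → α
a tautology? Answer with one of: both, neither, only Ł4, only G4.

In Ł4: every assignment gives 1 — tautology.
In G4: at α = 1/3 the value is 1/3 — not a tautology.

only Ł4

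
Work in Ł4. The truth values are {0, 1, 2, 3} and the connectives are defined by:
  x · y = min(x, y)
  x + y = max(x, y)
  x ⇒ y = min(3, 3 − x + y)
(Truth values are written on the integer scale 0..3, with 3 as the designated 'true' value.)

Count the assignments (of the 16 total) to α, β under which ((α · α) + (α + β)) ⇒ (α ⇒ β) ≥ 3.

12

α = 0, β = 0 ↦ 3  ≥
α = 0, β = 1 ↦ 3  ≥
α = 0, β = 2 ↦ 3  ≥
α = 0, β = 3 ↦ 3  ≥
α = 1, β = 0 ↦ 3  ≥
α = 1, β = 1 ↦ 3  ≥
α = 1, β = 2 ↦ 3  ≥
α = 1, β = 3 ↦ 3  ≥
α = 2, β = 0 ↦ 2  <
α = 2, β = 1 ↦ 3  ≥
α = 2, β = 2 ↦ 3  ≥
α = 2, β = 3 ↦ 3  ≥
α = 3, β = 0 ↦ 0  <
α = 3, β = 1 ↦ 1  <
α = 3, β = 2 ↦ 2  <
α = 3, β = 3 ↦ 3  ≥
So 12 of the 16 assignments meet the threshold.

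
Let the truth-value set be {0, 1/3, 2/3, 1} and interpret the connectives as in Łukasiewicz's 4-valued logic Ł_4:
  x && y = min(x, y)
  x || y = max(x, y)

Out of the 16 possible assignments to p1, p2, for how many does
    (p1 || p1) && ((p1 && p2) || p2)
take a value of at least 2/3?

p1 = 0, p2 = 0 ↦ 0  <
p1 = 0, p2 = 1/3 ↦ 0  <
p1 = 0, p2 = 2/3 ↦ 0  <
p1 = 0, p2 = 1 ↦ 0  <
p1 = 1/3, p2 = 0 ↦ 0  <
p1 = 1/3, p2 = 1/3 ↦ 1/3  <
p1 = 1/3, p2 = 2/3 ↦ 1/3  <
p1 = 1/3, p2 = 1 ↦ 1/3  <
p1 = 2/3, p2 = 0 ↦ 0  <
p1 = 2/3, p2 = 1/3 ↦ 1/3  <
p1 = 2/3, p2 = 2/3 ↦ 2/3  ≥
p1 = 2/3, p2 = 1 ↦ 2/3  ≥
p1 = 1, p2 = 0 ↦ 0  <
p1 = 1, p2 = 1/3 ↦ 1/3  <
p1 = 1, p2 = 2/3 ↦ 2/3  ≥
p1 = 1, p2 = 1 ↦ 1  ≥
So 4 of the 16 assignments meet the threshold.

4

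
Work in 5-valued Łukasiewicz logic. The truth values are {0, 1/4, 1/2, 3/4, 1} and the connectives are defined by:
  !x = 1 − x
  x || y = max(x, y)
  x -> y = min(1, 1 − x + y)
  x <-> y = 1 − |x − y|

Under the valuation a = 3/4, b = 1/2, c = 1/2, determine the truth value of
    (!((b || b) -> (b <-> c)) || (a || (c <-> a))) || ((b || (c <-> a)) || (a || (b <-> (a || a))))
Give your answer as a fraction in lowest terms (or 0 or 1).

b || b = 1/2 || 1/2 = 1/2
b <-> c = 1/2 <-> 1/2 = 1
(b || b) -> (b <-> c) = 1/2 -> 1 = 1
!((b || b) -> (b <-> c)) = !1 = 0
c <-> a = 1/2 <-> 3/4 = 3/4
a || (c <-> a) = 3/4 || 3/4 = 3/4
!((b || b) -> (b <-> c)) || (a || (c <-> a)) = 0 || 3/4 = 3/4
c <-> a = 1/2 <-> 3/4 = 3/4
b || (c <-> a) = 1/2 || 3/4 = 3/4
a || a = 3/4 || 3/4 = 3/4
b <-> (a || a) = 1/2 <-> 3/4 = 3/4
a || (b <-> (a || a)) = 3/4 || 3/4 = 3/4
(b || (c <-> a)) || (a || (b <-> (a || a))) = 3/4 || 3/4 = 3/4
(!((b || b) -> (b <-> c)) || (a || (c <-> a))) || ((b || (c <-> a)) || (a || (b <-> (a || a)))) = 3/4 || 3/4 = 3/4

3/4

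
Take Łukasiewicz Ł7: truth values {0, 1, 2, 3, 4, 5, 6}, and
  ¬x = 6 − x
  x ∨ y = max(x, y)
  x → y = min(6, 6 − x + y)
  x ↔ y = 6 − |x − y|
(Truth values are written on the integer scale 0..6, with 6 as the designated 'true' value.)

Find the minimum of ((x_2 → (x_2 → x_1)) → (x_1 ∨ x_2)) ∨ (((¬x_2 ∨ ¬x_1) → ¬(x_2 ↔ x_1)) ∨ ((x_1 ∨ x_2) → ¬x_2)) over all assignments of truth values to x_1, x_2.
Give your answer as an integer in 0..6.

Take x_1 = 2, x_2 = 4:
x_2 → x_1 = 4 → 2 = 4
x_2 → (x_2 → x_1) = 4 → 4 = 6
x_1 ∨ x_2 = 2 ∨ 4 = 4
(x_2 → (x_2 → x_1)) → (x_1 ∨ x_2) = 6 → 4 = 4
¬x_2 = ¬4 = 2
¬x_1 = ¬2 = 4
¬x_2 ∨ ¬x_1 = 2 ∨ 4 = 4
x_2 ↔ x_1 = 4 ↔ 2 = 4
¬(x_2 ↔ x_1) = ¬4 = 2
(¬x_2 ∨ ¬x_1) → ¬(x_2 ↔ x_1) = 4 → 2 = 4
x_1 ∨ x_2 = 2 ∨ 4 = 4
¬x_2 = ¬4 = 2
(x_1 ∨ x_2) → ¬x_2 = 4 → 2 = 4
((¬x_2 ∨ ¬x_1) → ¬(x_2 ↔ x_1)) ∨ ((x_1 ∨ x_2) → ¬x_2) = 4 ∨ 4 = 4
((x_2 → (x_2 → x_1)) → (x_1 ∨ x_2)) ∨ (((¬x_2 ∨ ¬x_1) → ¬(x_2 ↔ x_1)) ∨ ((x_1 ∨ x_2) → ¬x_2)) = 4 ∨ 4 = 4
No assignment yields a value below 4, so this is the minimum.

4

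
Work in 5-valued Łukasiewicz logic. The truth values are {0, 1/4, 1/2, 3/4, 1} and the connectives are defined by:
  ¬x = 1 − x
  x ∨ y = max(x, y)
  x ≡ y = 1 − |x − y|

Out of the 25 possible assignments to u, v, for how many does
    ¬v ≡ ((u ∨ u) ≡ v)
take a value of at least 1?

value 1: 7 assignments (counts)
value 3/4: 7 assignments
value 1/2: 6 assignments
value 1/4: 3 assignments
value 0: 2 assignments
So 7 of the 25 assignments meet the threshold.

7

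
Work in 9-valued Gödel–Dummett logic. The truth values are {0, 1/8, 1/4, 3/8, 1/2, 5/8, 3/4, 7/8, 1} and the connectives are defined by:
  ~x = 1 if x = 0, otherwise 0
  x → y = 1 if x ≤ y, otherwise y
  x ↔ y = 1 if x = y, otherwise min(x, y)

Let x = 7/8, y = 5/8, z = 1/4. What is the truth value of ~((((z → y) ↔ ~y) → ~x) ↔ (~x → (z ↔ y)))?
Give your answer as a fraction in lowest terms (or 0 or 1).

z → y = 1/4 → 5/8 = 1
~y = ~5/8 = 0
(z → y) ↔ ~y = 1 ↔ 0 = 0
~x = ~7/8 = 0
((z → y) ↔ ~y) → ~x = 0 → 0 = 1
~x = ~7/8 = 0
z ↔ y = 1/4 ↔ 5/8 = 1/4
~x → (z ↔ y) = 0 → 1/4 = 1
(((z → y) ↔ ~y) → ~x) ↔ (~x → (z ↔ y)) = 1 ↔ 1 = 1
~((((z → y) ↔ ~y) → ~x) ↔ (~x → (z ↔ y))) = ~1 = 0

0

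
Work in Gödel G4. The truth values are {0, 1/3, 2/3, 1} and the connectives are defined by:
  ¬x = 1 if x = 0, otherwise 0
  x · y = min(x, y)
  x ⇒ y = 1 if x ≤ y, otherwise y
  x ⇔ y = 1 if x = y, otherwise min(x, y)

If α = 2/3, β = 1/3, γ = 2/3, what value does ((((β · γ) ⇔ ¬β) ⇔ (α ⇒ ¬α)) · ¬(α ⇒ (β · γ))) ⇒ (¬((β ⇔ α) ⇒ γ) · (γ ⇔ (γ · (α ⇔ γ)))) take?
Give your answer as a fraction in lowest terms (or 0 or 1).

1

β · γ = 1/3 · 2/3 = 1/3
¬β = ¬1/3 = 0
(β · γ) ⇔ ¬β = 1/3 ⇔ 0 = 0
¬α = ¬2/3 = 0
α ⇒ ¬α = 2/3 ⇒ 0 = 0
((β · γ) ⇔ ¬β) ⇔ (α ⇒ ¬α) = 0 ⇔ 0 = 1
β · γ = 1/3 · 2/3 = 1/3
α ⇒ (β · γ) = 2/3 ⇒ 1/3 = 1/3
¬(α ⇒ (β · γ)) = ¬1/3 = 0
(((β · γ) ⇔ ¬β) ⇔ (α ⇒ ¬α)) · ¬(α ⇒ (β · γ)) = 1 · 0 = 0
β ⇔ α = 1/3 ⇔ 2/3 = 1/3
(β ⇔ α) ⇒ γ = 1/3 ⇒ 2/3 = 1
¬((β ⇔ α) ⇒ γ) = ¬1 = 0
α ⇔ γ = 2/3 ⇔ 2/3 = 1
γ · (α ⇔ γ) = 2/3 · 1 = 2/3
γ ⇔ (γ · (α ⇔ γ)) = 2/3 ⇔ 2/3 = 1
¬((β ⇔ α) ⇒ γ) · (γ ⇔ (γ · (α ⇔ γ))) = 0 · 1 = 0
((((β · γ) ⇔ ¬β) ⇔ (α ⇒ ¬α)) · ¬(α ⇒ (β · γ))) ⇒ (¬((β ⇔ α) ⇒ γ) · (γ ⇔ (γ · (α ⇔ γ)))) = 0 ⇒ 0 = 1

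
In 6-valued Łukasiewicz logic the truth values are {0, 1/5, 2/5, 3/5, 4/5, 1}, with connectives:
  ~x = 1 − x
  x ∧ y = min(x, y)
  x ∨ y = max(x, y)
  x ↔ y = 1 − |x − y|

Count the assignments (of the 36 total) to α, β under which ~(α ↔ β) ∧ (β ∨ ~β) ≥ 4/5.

6

value 1: 2 assignments (counts)
value 4/5: 4 assignments (counts)
value 3/5: 6 assignments
value 2/5: 8 assignments
value 1/5: 10 assignments
value 0: 6 assignments
So 6 of the 36 assignments meet the threshold.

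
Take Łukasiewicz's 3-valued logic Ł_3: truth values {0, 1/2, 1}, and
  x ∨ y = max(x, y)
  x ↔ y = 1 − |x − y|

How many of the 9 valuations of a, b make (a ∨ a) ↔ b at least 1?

a = 0, b = 0 ↦ 1  ≥
a = 0, b = 1/2 ↦ 1/2  <
a = 0, b = 1 ↦ 0  <
a = 1/2, b = 0 ↦ 1/2  <
a = 1/2, b = 1/2 ↦ 1  ≥
a = 1/2, b = 1 ↦ 1/2  <
a = 1, b = 0 ↦ 0  <
a = 1, b = 1/2 ↦ 1/2  <
a = 1, b = 1 ↦ 1  ≥
So 3 of the 9 assignments meet the threshold.

3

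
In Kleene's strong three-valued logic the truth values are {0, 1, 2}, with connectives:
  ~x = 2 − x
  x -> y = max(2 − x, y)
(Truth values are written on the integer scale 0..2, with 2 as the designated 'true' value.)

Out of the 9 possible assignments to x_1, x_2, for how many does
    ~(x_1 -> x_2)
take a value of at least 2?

x_1 = 0, x_2 = 0 ↦ 0  <
x_1 = 0, x_2 = 1 ↦ 0  <
x_1 = 0, x_2 = 2 ↦ 0  <
x_1 = 1, x_2 = 0 ↦ 1  <
x_1 = 1, x_2 = 1 ↦ 1  <
x_1 = 1, x_2 = 2 ↦ 0  <
x_1 = 2, x_2 = 0 ↦ 2  ≥
x_1 = 2, x_2 = 1 ↦ 1  <
x_1 = 2, x_2 = 2 ↦ 0  <
So 1 of the 9 assignments meets the threshold.

1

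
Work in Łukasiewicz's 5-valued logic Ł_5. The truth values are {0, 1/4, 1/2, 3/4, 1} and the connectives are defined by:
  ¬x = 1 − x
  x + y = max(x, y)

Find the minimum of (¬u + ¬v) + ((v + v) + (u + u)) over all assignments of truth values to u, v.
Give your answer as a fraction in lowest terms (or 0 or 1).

Take u = 1/2, v = 1/2:
¬u = ¬1/2 = 1/2
¬v = ¬1/2 = 1/2
¬u + ¬v = 1/2 + 1/2 = 1/2
v + v = 1/2 + 1/2 = 1/2
u + u = 1/2 + 1/2 = 1/2
(v + v) + (u + u) = 1/2 + 1/2 = 1/2
(¬u + ¬v) + ((v + v) + (u + u)) = 1/2 + 1/2 = 1/2
No assignment yields a value below 1/2, so this is the minimum.

1/2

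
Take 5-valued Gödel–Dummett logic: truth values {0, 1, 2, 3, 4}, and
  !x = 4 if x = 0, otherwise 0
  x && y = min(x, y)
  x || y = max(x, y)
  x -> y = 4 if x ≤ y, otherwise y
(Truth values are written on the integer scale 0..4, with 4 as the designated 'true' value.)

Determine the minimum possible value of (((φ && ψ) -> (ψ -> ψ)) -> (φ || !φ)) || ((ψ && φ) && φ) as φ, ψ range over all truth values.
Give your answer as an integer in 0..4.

Take φ = 1, ψ = 0:
φ && ψ = 1 && 0 = 0
ψ -> ψ = 0 -> 0 = 4
(φ && ψ) -> (ψ -> ψ) = 0 -> 4 = 4
!φ = !1 = 0
φ || !φ = 1 || 0 = 1
((φ && ψ) -> (ψ -> ψ)) -> (φ || !φ) = 4 -> 1 = 1
ψ && φ = 0 && 1 = 0
(ψ && φ) && φ = 0 && 1 = 0
(((φ && ψ) -> (ψ -> ψ)) -> (φ || !φ)) || ((ψ && φ) && φ) = 1 || 0 = 1
No assignment yields a value below 1, so this is the minimum.

1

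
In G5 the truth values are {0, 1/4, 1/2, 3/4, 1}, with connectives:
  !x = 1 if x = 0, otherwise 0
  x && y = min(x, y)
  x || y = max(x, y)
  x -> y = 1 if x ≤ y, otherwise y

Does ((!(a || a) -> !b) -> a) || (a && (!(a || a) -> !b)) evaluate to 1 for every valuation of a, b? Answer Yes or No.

No

Counterexample: take a = 0, b = 0.
a || a = 0 || 0 = 0
!(a || a) = !0 = 1
!b = !0 = 1
!(a || a) -> !b = 1 -> 1 = 1
(!(a || a) -> !b) -> a = 1 -> 0 = 0
a || a = 0 || 0 = 0
!(a || a) = !0 = 1
!b = !0 = 1
!(a || a) -> !b = 1 -> 1 = 1
a && (!(a || a) -> !b) = 0 && 1 = 0
((!(a || a) -> !b) -> a) || (a && (!(a || a) -> !b)) = 0 || 0 = 0
This gives 0 ≠ 1.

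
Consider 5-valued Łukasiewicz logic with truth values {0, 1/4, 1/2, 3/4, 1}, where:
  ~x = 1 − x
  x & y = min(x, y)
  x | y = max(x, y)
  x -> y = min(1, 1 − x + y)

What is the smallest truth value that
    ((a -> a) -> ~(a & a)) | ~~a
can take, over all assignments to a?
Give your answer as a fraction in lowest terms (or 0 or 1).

Take a = 1/2:
a -> a = 1/2 -> 1/2 = 1
a & a = 1/2 & 1/2 = 1/2
~(a & a) = ~1/2 = 1/2
(a -> a) -> ~(a & a) = 1 -> 1/2 = 1/2
~a = ~1/2 = 1/2
~~a = ~1/2 = 1/2
((a -> a) -> ~(a & a)) | ~~a = 1/2 | 1/2 = 1/2
No assignment yields a value below 1/2, so this is the minimum.

1/2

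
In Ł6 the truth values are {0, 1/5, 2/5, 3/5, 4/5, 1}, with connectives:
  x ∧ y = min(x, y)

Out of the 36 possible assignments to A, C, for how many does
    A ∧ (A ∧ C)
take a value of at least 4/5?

4

value 1: 1 assignment (counts)
value 4/5: 3 assignments (counts)
value 3/5: 5 assignments
value 2/5: 7 assignments
value 1/5: 9 assignments
value 0: 11 assignments
So 4 of the 36 assignments meet the threshold.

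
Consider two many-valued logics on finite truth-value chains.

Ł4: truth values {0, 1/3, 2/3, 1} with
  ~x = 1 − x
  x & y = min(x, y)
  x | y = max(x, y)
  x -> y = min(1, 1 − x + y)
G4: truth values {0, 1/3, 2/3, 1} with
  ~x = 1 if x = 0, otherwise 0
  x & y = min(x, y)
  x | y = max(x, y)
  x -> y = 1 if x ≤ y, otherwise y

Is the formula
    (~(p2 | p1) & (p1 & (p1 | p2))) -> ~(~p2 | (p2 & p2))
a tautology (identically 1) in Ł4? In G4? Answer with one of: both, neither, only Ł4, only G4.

only G4

In Ł4: at p1 = 1/3, p2 = 0 the value is 2/3 — not a tautology.
In G4: every assignment gives 1 — tautology.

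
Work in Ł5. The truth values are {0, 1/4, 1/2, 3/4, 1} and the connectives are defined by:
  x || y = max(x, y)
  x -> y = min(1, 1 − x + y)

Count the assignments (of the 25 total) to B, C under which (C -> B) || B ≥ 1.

value 1: 15 assignments (counts)
value 3/4: 4 assignments
value 1/2: 3 assignments
value 1/4: 2 assignments
value 0: 1 assignment
So 15 of the 25 assignments meet the threshold.

15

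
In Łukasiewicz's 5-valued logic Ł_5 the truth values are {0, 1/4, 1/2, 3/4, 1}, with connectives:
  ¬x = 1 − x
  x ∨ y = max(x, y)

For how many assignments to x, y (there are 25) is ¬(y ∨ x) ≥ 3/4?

4

value 1: 1 assignment (counts)
value 3/4: 3 assignments (counts)
value 1/2: 5 assignments
value 1/4: 7 assignments
value 0: 9 assignments
So 4 of the 25 assignments meet the threshold.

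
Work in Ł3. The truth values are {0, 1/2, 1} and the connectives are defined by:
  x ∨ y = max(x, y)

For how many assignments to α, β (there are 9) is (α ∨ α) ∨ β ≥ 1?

α = 0, β = 0 ↦ 0  <
α = 0, β = 1/2 ↦ 1/2  <
α = 0, β = 1 ↦ 1  ≥
α = 1/2, β = 0 ↦ 1/2  <
α = 1/2, β = 1/2 ↦ 1/2  <
α = 1/2, β = 1 ↦ 1  ≥
α = 1, β = 0 ↦ 1  ≥
α = 1, β = 1/2 ↦ 1  ≥
α = 1, β = 1 ↦ 1  ≥
So 5 of the 9 assignments meet the threshold.

5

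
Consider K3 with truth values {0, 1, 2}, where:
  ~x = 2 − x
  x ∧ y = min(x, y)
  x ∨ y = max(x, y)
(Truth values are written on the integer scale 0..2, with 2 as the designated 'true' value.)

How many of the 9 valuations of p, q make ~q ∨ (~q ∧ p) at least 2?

3

p = 0, q = 0 ↦ 2  ≥
p = 0, q = 1 ↦ 1  <
p = 0, q = 2 ↦ 0  <
p = 1, q = 0 ↦ 2  ≥
p = 1, q = 1 ↦ 1  <
p = 1, q = 2 ↦ 0  <
p = 2, q = 0 ↦ 2  ≥
p = 2, q = 1 ↦ 1  <
p = 2, q = 2 ↦ 0  <
So 3 of the 9 assignments meet the threshold.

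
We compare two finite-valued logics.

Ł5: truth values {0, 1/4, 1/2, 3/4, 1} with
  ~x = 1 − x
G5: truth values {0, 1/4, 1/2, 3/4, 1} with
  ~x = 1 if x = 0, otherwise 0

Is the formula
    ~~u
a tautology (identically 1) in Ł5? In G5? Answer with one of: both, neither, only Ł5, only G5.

neither

In Ł5: at u = 0 the value is 0 — not a tautology.
In G5: at u = 0 the value is 0 — not a tautology.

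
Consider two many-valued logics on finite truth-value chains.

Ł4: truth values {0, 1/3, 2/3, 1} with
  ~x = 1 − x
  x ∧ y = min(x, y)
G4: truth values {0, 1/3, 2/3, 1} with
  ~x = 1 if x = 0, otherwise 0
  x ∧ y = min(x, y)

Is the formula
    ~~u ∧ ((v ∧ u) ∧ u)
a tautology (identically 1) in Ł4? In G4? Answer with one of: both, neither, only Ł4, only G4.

In Ł4: at u = 0, v = 0 the value is 0 — not a tautology.
In G4: at u = 0, v = 0 the value is 0 — not a tautology.

neither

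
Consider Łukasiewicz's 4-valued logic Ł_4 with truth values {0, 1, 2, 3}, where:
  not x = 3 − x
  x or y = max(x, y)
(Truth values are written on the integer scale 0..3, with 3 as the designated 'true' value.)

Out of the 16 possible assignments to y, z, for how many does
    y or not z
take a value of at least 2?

12

y = 0, z = 0 ↦ 3  ≥
y = 0, z = 1 ↦ 2  ≥
y = 0, z = 2 ↦ 1  <
y = 0, z = 3 ↦ 0  <
y = 1, z = 0 ↦ 3  ≥
y = 1, z = 1 ↦ 2  ≥
y = 1, z = 2 ↦ 1  <
y = 1, z = 3 ↦ 1  <
y = 2, z = 0 ↦ 3  ≥
y = 2, z = 1 ↦ 2  ≥
y = 2, z = 2 ↦ 2  ≥
y = 2, z = 3 ↦ 2  ≥
y = 3, z = 0 ↦ 3  ≥
y = 3, z = 1 ↦ 3  ≥
y = 3, z = 2 ↦ 3  ≥
y = 3, z = 3 ↦ 3  ≥
So 12 of the 16 assignments meet the threshold.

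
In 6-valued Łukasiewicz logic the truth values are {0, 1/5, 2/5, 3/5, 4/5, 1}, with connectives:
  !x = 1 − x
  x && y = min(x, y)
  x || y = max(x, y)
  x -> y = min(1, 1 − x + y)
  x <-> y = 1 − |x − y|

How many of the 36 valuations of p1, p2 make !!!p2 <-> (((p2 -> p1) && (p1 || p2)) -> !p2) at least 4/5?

value 1: 11 assignments (counts)
value 4/5: 10 assignments (counts)
value 3/5: 9 assignments
value 2/5: 3 assignments
value 1/5: 2 assignments
value 0: 1 assignment
So 21 of the 36 assignments meet the threshold.

21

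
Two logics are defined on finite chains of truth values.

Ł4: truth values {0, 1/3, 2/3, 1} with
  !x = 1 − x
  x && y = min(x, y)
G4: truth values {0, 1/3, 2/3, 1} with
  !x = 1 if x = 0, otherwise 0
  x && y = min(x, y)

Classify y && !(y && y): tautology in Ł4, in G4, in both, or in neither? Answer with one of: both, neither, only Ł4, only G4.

neither

In Ł4: at y = 0 the value is 0 — not a tautology.
In G4: at y = 0 the value is 0 — not a tautology.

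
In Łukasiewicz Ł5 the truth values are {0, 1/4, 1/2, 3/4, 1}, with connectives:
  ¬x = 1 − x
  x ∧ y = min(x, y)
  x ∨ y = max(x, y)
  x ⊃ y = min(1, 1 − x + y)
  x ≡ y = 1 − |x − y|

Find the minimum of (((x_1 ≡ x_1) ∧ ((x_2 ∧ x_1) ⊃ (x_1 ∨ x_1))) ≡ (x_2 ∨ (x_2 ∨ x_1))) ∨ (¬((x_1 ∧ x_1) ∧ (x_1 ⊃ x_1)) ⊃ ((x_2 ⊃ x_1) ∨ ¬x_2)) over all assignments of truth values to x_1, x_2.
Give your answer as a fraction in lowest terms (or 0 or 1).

1/2

Take x_1 = 0, x_2 = 1/2:
x_1 ≡ x_1 = 0 ≡ 0 = 1
x_2 ∧ x_1 = 1/2 ∧ 0 = 0
x_1 ∨ x_1 = 0 ∨ 0 = 0
(x_2 ∧ x_1) ⊃ (x_1 ∨ x_1) = 0 ⊃ 0 = 1
(x_1 ≡ x_1) ∧ ((x_2 ∧ x_1) ⊃ (x_1 ∨ x_1)) = 1 ∧ 1 = 1
x_2 ∨ x_1 = 1/2 ∨ 0 = 1/2
x_2 ∨ (x_2 ∨ x_1) = 1/2 ∨ 1/2 = 1/2
((x_1 ≡ x_1) ∧ ((x_2 ∧ x_1) ⊃ (x_1 ∨ x_1))) ≡ (x_2 ∨ (x_2 ∨ x_1)) = 1 ≡ 1/2 = 1/2
x_1 ∧ x_1 = 0 ∧ 0 = 0
x_1 ⊃ x_1 = 0 ⊃ 0 = 1
(x_1 ∧ x_1) ∧ (x_1 ⊃ x_1) = 0 ∧ 1 = 0
¬((x_1 ∧ x_1) ∧ (x_1 ⊃ x_1)) = ¬0 = 1
x_2 ⊃ x_1 = 1/2 ⊃ 0 = 1/2
¬x_2 = ¬1/2 = 1/2
(x_2 ⊃ x_1) ∨ ¬x_2 = 1/2 ∨ 1/2 = 1/2
¬((x_1 ∧ x_1) ∧ (x_1 ⊃ x_1)) ⊃ ((x_2 ⊃ x_1) ∨ ¬x_2) = 1 ⊃ 1/2 = 1/2
(((x_1 ≡ x_1) ∧ ((x_2 ∧ x_1) ⊃ (x_1 ∨ x_1))) ≡ (x_2 ∨ (x_2 ∨ x_1))) ∨ (¬((x_1 ∧ x_1) ∧ (x_1 ⊃ x_1)) ⊃ ((x_2 ⊃ x_1) ∨ ¬x_2)) = 1/2 ∨ 1/2 = 1/2
No assignment yields a value below 1/2, so this is the minimum.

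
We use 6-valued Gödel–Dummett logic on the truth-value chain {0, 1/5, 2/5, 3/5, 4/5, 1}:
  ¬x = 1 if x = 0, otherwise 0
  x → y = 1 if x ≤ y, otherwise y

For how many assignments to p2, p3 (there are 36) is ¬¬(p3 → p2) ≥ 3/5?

value 1: 31 assignments (counts)
value 0: 5 assignments
So 31 of the 36 assignments meet the threshold.

31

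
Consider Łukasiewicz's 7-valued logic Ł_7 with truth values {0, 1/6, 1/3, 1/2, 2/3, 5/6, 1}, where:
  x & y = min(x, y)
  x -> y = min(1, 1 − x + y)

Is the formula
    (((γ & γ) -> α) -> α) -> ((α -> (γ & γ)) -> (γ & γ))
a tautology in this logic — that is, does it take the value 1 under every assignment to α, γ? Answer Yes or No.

At α = 1/3, γ = 1/3, for instance:
γ & γ = 1/3 & 1/3 = 1/3
(γ & γ) -> α = 1/3 -> 1/3 = 1
((γ & γ) -> α) -> α = 1 -> 1/3 = 1/3
α -> (γ & γ) = 1/3 -> 1/3 = 1
(α -> (γ & γ)) -> (γ & γ) = 1 -> 1/3 = 1/3
(((γ & γ) -> α) -> α) -> ((α -> (γ & γ)) -> (γ & γ)) = 1/3 -> 1/3 = 1
and checking the remaining 48 assignments likewise gives ≥ 1 in every case.

Yes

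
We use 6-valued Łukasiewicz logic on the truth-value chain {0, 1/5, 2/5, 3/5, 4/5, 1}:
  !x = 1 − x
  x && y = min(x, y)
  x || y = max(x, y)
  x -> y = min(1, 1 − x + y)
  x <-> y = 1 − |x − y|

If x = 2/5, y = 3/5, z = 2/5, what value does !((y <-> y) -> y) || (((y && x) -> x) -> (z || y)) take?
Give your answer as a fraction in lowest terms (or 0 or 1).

y <-> y = 3/5 <-> 3/5 = 1
(y <-> y) -> y = 1 -> 3/5 = 3/5
!((y <-> y) -> y) = !3/5 = 2/5
y && x = 3/5 && 2/5 = 2/5
(y && x) -> x = 2/5 -> 2/5 = 1
z || y = 2/5 || 3/5 = 3/5
((y && x) -> x) -> (z || y) = 1 -> 3/5 = 3/5
!((y <-> y) -> y) || (((y && x) -> x) -> (z || y)) = 2/5 || 3/5 = 3/5

3/5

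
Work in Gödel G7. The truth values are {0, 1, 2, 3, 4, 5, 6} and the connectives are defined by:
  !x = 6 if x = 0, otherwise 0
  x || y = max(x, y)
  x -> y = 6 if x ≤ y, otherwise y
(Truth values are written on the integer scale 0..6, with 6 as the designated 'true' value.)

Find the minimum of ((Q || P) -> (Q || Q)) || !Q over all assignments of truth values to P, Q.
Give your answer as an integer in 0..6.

1

Take P = 2, Q = 1:
Q || P = 1 || 2 = 2
Q || Q = 1 || 1 = 1
(Q || P) -> (Q || Q) = 2 -> 1 = 1
!Q = !1 = 0
((Q || P) -> (Q || Q)) || !Q = 1 || 0 = 1
No assignment yields a value below 1, so this is the minimum.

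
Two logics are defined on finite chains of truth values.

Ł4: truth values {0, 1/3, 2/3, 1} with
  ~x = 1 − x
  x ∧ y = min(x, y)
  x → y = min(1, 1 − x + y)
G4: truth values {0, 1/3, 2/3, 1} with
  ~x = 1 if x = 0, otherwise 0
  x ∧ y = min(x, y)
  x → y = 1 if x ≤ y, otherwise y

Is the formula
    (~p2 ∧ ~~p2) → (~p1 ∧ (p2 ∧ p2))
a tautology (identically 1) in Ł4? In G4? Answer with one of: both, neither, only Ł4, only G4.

In Ł4: at p1 = 1, p2 = 1/3 the value is 2/3 — not a tautology.
In G4: every assignment gives 1 — tautology.

only G4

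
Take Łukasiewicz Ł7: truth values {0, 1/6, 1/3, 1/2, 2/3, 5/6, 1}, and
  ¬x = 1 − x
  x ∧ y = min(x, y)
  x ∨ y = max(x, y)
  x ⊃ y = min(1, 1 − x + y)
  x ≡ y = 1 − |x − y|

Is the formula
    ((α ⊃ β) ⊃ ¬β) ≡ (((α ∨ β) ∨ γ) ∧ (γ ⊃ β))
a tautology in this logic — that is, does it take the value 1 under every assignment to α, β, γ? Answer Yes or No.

No

Counterexample: take α = 0, β = 0, γ = 0.
α ⊃ β = 0 ⊃ 0 = 1
¬β = ¬0 = 1
(α ⊃ β) ⊃ ¬β = 1 ⊃ 1 = 1
α ∨ β = 0 ∨ 0 = 0
(α ∨ β) ∨ γ = 0 ∨ 0 = 0
γ ⊃ β = 0 ⊃ 0 = 1
((α ∨ β) ∨ γ) ∧ (γ ⊃ β) = 0 ∧ 1 = 0
((α ⊃ β) ⊃ ¬β) ≡ (((α ∨ β) ∨ γ) ∧ (γ ⊃ β)) = 1 ≡ 0 = 0
This gives 0 ≠ 1.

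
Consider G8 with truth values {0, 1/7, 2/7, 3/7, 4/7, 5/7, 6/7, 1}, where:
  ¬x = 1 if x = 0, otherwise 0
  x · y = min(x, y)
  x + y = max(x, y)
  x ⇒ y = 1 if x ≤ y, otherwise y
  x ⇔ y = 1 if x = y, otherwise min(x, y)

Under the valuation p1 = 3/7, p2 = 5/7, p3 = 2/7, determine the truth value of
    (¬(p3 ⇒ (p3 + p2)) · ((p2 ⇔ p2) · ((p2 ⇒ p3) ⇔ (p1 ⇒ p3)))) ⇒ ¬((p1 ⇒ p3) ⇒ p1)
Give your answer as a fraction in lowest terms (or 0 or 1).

1

p3 + p2 = 2/7 + 5/7 = 5/7
p3 ⇒ (p3 + p2) = 2/7 ⇒ 5/7 = 1
¬(p3 ⇒ (p3 + p2)) = ¬1 = 0
p2 ⇔ p2 = 5/7 ⇔ 5/7 = 1
p2 ⇒ p3 = 5/7 ⇒ 2/7 = 2/7
p1 ⇒ p3 = 3/7 ⇒ 2/7 = 2/7
(p2 ⇒ p3) ⇔ (p1 ⇒ p3) = 2/7 ⇔ 2/7 = 1
(p2 ⇔ p2) · ((p2 ⇒ p3) ⇔ (p1 ⇒ p3)) = 1 · 1 = 1
¬(p3 ⇒ (p3 + p2)) · ((p2 ⇔ p2) · ((p2 ⇒ p3) ⇔ (p1 ⇒ p3))) = 0 · 1 = 0
p1 ⇒ p3 = 3/7 ⇒ 2/7 = 2/7
(p1 ⇒ p3) ⇒ p1 = 2/7 ⇒ 3/7 = 1
¬((p1 ⇒ p3) ⇒ p1) = ¬1 = 0
(¬(p3 ⇒ (p3 + p2)) · ((p2 ⇔ p2) · ((p2 ⇒ p3) ⇔ (p1 ⇒ p3)))) ⇒ ¬((p1 ⇒ p3) ⇒ p1) = 0 ⇒ 0 = 1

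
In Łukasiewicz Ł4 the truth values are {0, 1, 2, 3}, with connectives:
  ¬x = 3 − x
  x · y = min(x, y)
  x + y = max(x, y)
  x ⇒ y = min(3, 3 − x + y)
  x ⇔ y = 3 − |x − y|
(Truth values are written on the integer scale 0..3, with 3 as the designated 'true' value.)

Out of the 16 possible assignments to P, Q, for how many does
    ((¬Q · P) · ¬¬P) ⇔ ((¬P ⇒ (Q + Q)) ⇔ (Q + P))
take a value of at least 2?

7

P = 0, Q = 0 ↦ 0  <
P = 0, Q = 1 ↦ 0  <
P = 0, Q = 2 ↦ 0  <
P = 0, Q = 3 ↦ 0  <
P = 1, Q = 0 ↦ 1  <
P = 1, Q = 1 ↦ 2  ≥
P = 1, Q = 2 ↦ 2  ≥
P = 1, Q = 3 ↦ 0  <
P = 2, Q = 0 ↦ 2  ≥
P = 2, Q = 1 ↦ 3  ≥
P = 2, Q = 2 ↦ 2  ≥
P = 2, Q = 3 ↦ 0  <
P = 3, Q = 0 ↦ 3  ≥
P = 3, Q = 1 ↦ 2  ≥
P = 3, Q = 2 ↦ 1  <
P = 3, Q = 3 ↦ 0  <
So 7 of the 16 assignments meet the threshold.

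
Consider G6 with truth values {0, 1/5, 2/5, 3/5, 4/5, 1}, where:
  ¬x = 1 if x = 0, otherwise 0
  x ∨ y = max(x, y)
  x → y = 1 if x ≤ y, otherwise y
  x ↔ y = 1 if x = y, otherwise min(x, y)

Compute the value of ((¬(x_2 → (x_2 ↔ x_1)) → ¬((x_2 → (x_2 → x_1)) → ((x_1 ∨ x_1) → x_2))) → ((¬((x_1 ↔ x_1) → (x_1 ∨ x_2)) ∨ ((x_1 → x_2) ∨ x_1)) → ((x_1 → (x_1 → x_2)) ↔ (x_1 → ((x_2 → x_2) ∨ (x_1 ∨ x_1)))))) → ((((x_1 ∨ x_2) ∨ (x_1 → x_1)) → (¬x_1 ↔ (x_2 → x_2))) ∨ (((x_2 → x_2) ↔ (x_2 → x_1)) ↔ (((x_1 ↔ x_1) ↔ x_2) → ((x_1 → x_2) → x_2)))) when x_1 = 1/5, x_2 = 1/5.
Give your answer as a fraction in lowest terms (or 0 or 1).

1

x_2 ↔ x_1 = 1/5 ↔ 1/5 = 1
x_2 → (x_2 ↔ x_1) = 1/5 → 1 = 1
¬(x_2 → (x_2 ↔ x_1)) = ¬1 = 0
x_2 → x_1 = 1/5 → 1/5 = 1
x_2 → (x_2 → x_1) = 1/5 → 1 = 1
x_1 ∨ x_1 = 1/5 ∨ 1/5 = 1/5
(x_1 ∨ x_1) → x_2 = 1/5 → 1/5 = 1
(x_2 → (x_2 → x_1)) → ((x_1 ∨ x_1) → x_2) = 1 → 1 = 1
¬((x_2 → (x_2 → x_1)) → ((x_1 ∨ x_1) → x_2)) = ¬1 = 0
¬(x_2 → (x_2 ↔ x_1)) → ¬((x_2 → (x_2 → x_1)) → ((x_1 ∨ x_1) → x_2)) = 0 → 0 = 1
x_1 ↔ x_1 = 1/5 ↔ 1/5 = 1
x_1 ∨ x_2 = 1/5 ∨ 1/5 = 1/5
(x_1 ↔ x_1) → (x_1 ∨ x_2) = 1 → 1/5 = 1/5
¬((x_1 ↔ x_1) → (x_1 ∨ x_2)) = ¬1/5 = 0
x_1 → x_2 = 1/5 → 1/5 = 1
(x_1 → x_2) ∨ x_1 = 1 ∨ 1/5 = 1
¬((x_1 ↔ x_1) → (x_1 ∨ x_2)) ∨ ((x_1 → x_2) ∨ x_1) = 0 ∨ 1 = 1
x_1 → x_2 = 1/5 → 1/5 = 1
x_1 → (x_1 → x_2) = 1/5 → 1 = 1
x_2 → x_2 = 1/5 → 1/5 = 1
x_1 ∨ x_1 = 1/5 ∨ 1/5 = 1/5
(x_2 → x_2) ∨ (x_1 ∨ x_1) = 1 ∨ 1/5 = 1
x_1 → ((x_2 → x_2) ∨ (x_1 ∨ x_1)) = 1/5 → 1 = 1
(x_1 → (x_1 → x_2)) ↔ (x_1 → ((x_2 → x_2) ∨ (x_1 ∨ x_1))) = 1 ↔ 1 = 1
(¬((x_1 ↔ x_1) → (x_1 ∨ x_2)) ∨ ((x_1 → x_2) ∨ x_1)) → ((x_1 → (x_1 → x_2)) ↔ (x_1 → ((x_2 → x_2) ∨ (x_1 ∨ x_1)))) = 1 → 1 = 1
(¬(x_2 → (x_2 ↔ x_1)) → ¬((x_2 → (x_2 → x_1)) → ((x_1 ∨ x_1) → x_2))) → ((¬((x_1 ↔ x_1) → (x_1 ∨ x_2)) ∨ ((x_1 → x_2) ∨ x_1)) → ((x_1 → (x_1 → x_2)) ↔ (x_1 → ((x_2 → x_2) ∨ (x_1 ∨ x_1))))) = 1 → 1 = 1
x_1 ∨ x_2 = 1/5 ∨ 1/5 = 1/5
x_1 → x_1 = 1/5 → 1/5 = 1
(x_1 ∨ x_2) ∨ (x_1 → x_1) = 1/5 ∨ 1 = 1
¬x_1 = ¬1/5 = 0
x_2 → x_2 = 1/5 → 1/5 = 1
¬x_1 ↔ (x_2 → x_2) = 0 ↔ 1 = 0
((x_1 ∨ x_2) ∨ (x_1 → x_1)) → (¬x_1 ↔ (x_2 → x_2)) = 1 → 0 = 0
x_2 → x_2 = 1/5 → 1/5 = 1
x_2 → x_1 = 1/5 → 1/5 = 1
(x_2 → x_2) ↔ (x_2 → x_1) = 1 ↔ 1 = 1
x_1 ↔ x_1 = 1/5 ↔ 1/5 = 1
(x_1 ↔ x_1) ↔ x_2 = 1 ↔ 1/5 = 1/5
x_1 → x_2 = 1/5 → 1/5 = 1
(x_1 → x_2) → x_2 = 1 → 1/5 = 1/5
((x_1 ↔ x_1) ↔ x_2) → ((x_1 → x_2) → x_2) = 1/5 → 1/5 = 1
((x_2 → x_2) ↔ (x_2 → x_1)) ↔ (((x_1 ↔ x_1) ↔ x_2) → ((x_1 → x_2) → x_2)) = 1 ↔ 1 = 1
(((x_1 ∨ x_2) ∨ (x_1 → x_1)) → (¬x_1 ↔ (x_2 → x_2))) ∨ (((x_2 → x_2) ↔ (x_2 → x_1)) ↔ (((x_1 ↔ x_1) ↔ x_2) → ((x_1 → x_2) → x_2))) = 0 ∨ 1 = 1
((¬(x_2 → (x_2 ↔ x_1)) → ¬((x_2 → (x_2 → x_1)) → ((x_1 ∨ x_1) → x_2))) → ((¬((x_1 ↔ x_1) → (x_1 ∨ x_2)) ∨ ((x_1 → x_2) ∨ x_1)) → ((x_1 → (x_1 → x_2)) ↔ (x_1 → ((x_2 → x_2) ∨ (x_1 ∨ x_1)))))) → ((((x_1 ∨ x_2) ∨ (x_1 → x_1)) → (¬x_1 ↔ (x_2 → x_2))) ∨ (((x_2 → x_2) ↔ (x_2 → x_1)) ↔ (((x_1 ↔ x_1) ↔ x_2) → ((x_1 → x_2) → x_2)))) = 1 → 1 = 1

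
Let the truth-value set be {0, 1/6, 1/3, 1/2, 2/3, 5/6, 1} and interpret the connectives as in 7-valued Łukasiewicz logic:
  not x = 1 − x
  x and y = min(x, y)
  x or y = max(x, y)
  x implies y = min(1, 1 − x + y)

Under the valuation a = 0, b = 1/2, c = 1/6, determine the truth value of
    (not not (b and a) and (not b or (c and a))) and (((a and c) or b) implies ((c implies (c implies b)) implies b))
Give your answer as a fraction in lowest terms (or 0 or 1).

0

b and a = 1/2 and 0 = 0
not (b and a) = not 0 = 1
not not (b and a) = not 1 = 0
not b = not 1/2 = 1/2
c and a = 1/6 and 0 = 0
not b or (c and a) = 1/2 or 0 = 1/2
not not (b and a) and (not b or (c and a)) = 0 and 1/2 = 0
a and c = 0 and 1/6 = 0
(a and c) or b = 0 or 1/2 = 1/2
c implies b = 1/6 implies 1/2 = 1
c implies (c implies b) = 1/6 implies 1 = 1
(c implies (c implies b)) implies b = 1 implies 1/2 = 1/2
((a and c) or b) implies ((c implies (c implies b)) implies b) = 1/2 implies 1/2 = 1
(not not (b and a) and (not b or (c and a))) and (((a and c) or b) implies ((c implies (c implies b)) implies b)) = 0 and 1 = 0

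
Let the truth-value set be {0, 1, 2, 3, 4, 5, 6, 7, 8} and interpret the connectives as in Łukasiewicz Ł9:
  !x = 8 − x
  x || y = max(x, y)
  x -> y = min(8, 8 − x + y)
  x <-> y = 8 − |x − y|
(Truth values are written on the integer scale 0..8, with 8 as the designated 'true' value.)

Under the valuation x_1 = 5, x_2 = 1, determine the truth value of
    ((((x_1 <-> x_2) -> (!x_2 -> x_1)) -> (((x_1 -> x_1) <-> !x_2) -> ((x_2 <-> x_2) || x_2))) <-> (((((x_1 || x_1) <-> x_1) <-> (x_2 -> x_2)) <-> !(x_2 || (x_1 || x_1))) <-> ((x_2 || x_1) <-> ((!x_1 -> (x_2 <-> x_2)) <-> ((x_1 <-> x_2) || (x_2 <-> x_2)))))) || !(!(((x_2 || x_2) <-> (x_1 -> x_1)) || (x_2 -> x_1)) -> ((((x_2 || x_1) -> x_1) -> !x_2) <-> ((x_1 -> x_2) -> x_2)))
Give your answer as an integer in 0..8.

x_1 <-> x_2 = 5 <-> 1 = 4
!x_2 = !1 = 7
!x_2 -> x_1 = 7 -> 5 = 6
(x_1 <-> x_2) -> (!x_2 -> x_1) = 4 -> 6 = 8
x_1 -> x_1 = 5 -> 5 = 8
!x_2 = !1 = 7
(x_1 -> x_1) <-> !x_2 = 8 <-> 7 = 7
x_2 <-> x_2 = 1 <-> 1 = 8
(x_2 <-> x_2) || x_2 = 8 || 1 = 8
((x_1 -> x_1) <-> !x_2) -> ((x_2 <-> x_2) || x_2) = 7 -> 8 = 8
((x_1 <-> x_2) -> (!x_2 -> x_1)) -> (((x_1 -> x_1) <-> !x_2) -> ((x_2 <-> x_2) || x_2)) = 8 -> 8 = 8
x_1 || x_1 = 5 || 5 = 5
(x_1 || x_1) <-> x_1 = 5 <-> 5 = 8
x_2 -> x_2 = 1 -> 1 = 8
((x_1 || x_1) <-> x_1) <-> (x_2 -> x_2) = 8 <-> 8 = 8
x_1 || x_1 = 5 || 5 = 5
x_2 || (x_1 || x_1) = 1 || 5 = 5
!(x_2 || (x_1 || x_1)) = !5 = 3
(((x_1 || x_1) <-> x_1) <-> (x_2 -> x_2)) <-> !(x_2 || (x_1 || x_1)) = 8 <-> 3 = 3
x_2 || x_1 = 1 || 5 = 5
!x_1 = !5 = 3
x_2 <-> x_2 = 1 <-> 1 = 8
!x_1 -> (x_2 <-> x_2) = 3 -> 8 = 8
x_1 <-> x_2 = 5 <-> 1 = 4
x_2 <-> x_2 = 1 <-> 1 = 8
(x_1 <-> x_2) || (x_2 <-> x_2) = 4 || 8 = 8
(!x_1 -> (x_2 <-> x_2)) <-> ((x_1 <-> x_2) || (x_2 <-> x_2)) = 8 <-> 8 = 8
(x_2 || x_1) <-> ((!x_1 -> (x_2 <-> x_2)) <-> ((x_1 <-> x_2) || (x_2 <-> x_2))) = 5 <-> 8 = 5
((((x_1 || x_1) <-> x_1) <-> (x_2 -> x_2)) <-> !(x_2 || (x_1 || x_1))) <-> ((x_2 || x_1) <-> ((!x_1 -> (x_2 <-> x_2)) <-> ((x_1 <-> x_2) || (x_2 <-> x_2)))) = 3 <-> 5 = 6
(((x_1 <-> x_2) -> (!x_2 -> x_1)) -> (((x_1 -> x_1) <-> !x_2) -> ((x_2 <-> x_2) || x_2))) <-> (((((x_1 || x_1) <-> x_1) <-> (x_2 -> x_2)) <-> !(x_2 || (x_1 || x_1))) <-> ((x_2 || x_1) <-> ((!x_1 -> (x_2 <-> x_2)) <-> ((x_1 <-> x_2) || (x_2 <-> x_2))))) = 8 <-> 6 = 6
x_2 || x_2 = 1 || 1 = 1
x_1 -> x_1 = 5 -> 5 = 8
(x_2 || x_2) <-> (x_1 -> x_1) = 1 <-> 8 = 1
x_2 -> x_1 = 1 -> 5 = 8
((x_2 || x_2) <-> (x_1 -> x_1)) || (x_2 -> x_1) = 1 || 8 = 8
!(((x_2 || x_2) <-> (x_1 -> x_1)) || (x_2 -> x_1)) = !8 = 0
x_2 || x_1 = 1 || 5 = 5
(x_2 || x_1) -> x_1 = 5 -> 5 = 8
!x_2 = !1 = 7
((x_2 || x_1) -> x_1) -> !x_2 = 8 -> 7 = 7
x_1 -> x_2 = 5 -> 1 = 4
(x_1 -> x_2) -> x_2 = 4 -> 1 = 5
(((x_2 || x_1) -> x_1) -> !x_2) <-> ((x_1 -> x_2) -> x_2) = 7 <-> 5 = 6
!(((x_2 || x_2) <-> (x_1 -> x_1)) || (x_2 -> x_1)) -> ((((x_2 || x_1) -> x_1) -> !x_2) <-> ((x_1 -> x_2) -> x_2)) = 0 -> 6 = 8
!(!(((x_2 || x_2) <-> (x_1 -> x_1)) || (x_2 -> x_1)) -> ((((x_2 || x_1) -> x_1) -> !x_2) <-> ((x_1 -> x_2) -> x_2))) = !8 = 0
((((x_1 <-> x_2) -> (!x_2 -> x_1)) -> (((x_1 -> x_1) <-> !x_2) -> ((x_2 <-> x_2) || x_2))) <-> (((((x_1 || x_1) <-> x_1) <-> (x_2 -> x_2)) <-> !(x_2 || (x_1 || x_1))) <-> ((x_2 || x_1) <-> ((!x_1 -> (x_2 <-> x_2)) <-> ((x_1 <-> x_2) || (x_2 <-> x_2)))))) || !(!(((x_2 || x_2) <-> (x_1 -> x_1)) || (x_2 -> x_1)) -> ((((x_2 || x_1) -> x_1) -> !x_2) <-> ((x_1 -> x_2) -> x_2))) = 6 || 0 = 6

6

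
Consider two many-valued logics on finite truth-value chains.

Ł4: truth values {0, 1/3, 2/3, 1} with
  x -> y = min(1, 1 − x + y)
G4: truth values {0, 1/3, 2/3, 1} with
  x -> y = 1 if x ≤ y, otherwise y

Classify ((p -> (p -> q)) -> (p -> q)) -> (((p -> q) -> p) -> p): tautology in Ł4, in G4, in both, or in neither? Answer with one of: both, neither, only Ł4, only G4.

only Ł4

In Ł4: every assignment gives 1 — tautology.
In G4: at p = 1/3, q = 0 the value is 1/3 — not a tautology.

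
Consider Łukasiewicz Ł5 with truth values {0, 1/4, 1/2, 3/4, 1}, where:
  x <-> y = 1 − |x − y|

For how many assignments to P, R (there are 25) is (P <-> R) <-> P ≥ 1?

7

value 1: 7 assignments (counts)
value 3/4: 7 assignments
value 1/2: 6 assignments
value 1/4: 3 assignments
value 0: 2 assignments
So 7 of the 25 assignments meet the threshold.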